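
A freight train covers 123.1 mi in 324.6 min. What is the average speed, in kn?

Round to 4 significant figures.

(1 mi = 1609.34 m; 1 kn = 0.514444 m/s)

19.77 kn

123.1 mi × 1609.34 → 198110 m
324.6 min × 60 → 19476 s
v = d / t = 198110 m / 19476 s = 10.172 m/s
10.172 m/s ÷ (0.514444 m/s/kn) = 19.7728 kn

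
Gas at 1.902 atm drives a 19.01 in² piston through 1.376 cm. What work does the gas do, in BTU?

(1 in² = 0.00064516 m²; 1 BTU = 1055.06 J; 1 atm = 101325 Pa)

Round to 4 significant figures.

1.902 atm → 192720 Pa
19.01 in² → 0.0122645 m²
F = P × A = 192720 × 0.0122645 = 2363.61 N
1.376 cm → 0.01376 m
W = F × d = 2363.61 × 0.01376 = 32.5233 J
In BTU: 32.5233 / 1055.06 = 0.030826 BTU

0.03083 BTU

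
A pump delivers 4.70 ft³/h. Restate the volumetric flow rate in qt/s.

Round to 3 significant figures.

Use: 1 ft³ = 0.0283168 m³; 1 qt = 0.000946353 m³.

0.0391 qt/s

4.70 ft³/h × 0.0283168 m³/ft³ ÷ 3600 s/h = 3.69692×10⁻⁵ m³/s
3.69692×10⁻⁵ m³/s ÷ 0.000946353 m³/qt = 0.0390649 qt/s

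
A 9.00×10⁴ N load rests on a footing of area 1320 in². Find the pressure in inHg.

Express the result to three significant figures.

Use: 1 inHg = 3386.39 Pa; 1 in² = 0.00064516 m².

31.2 inHg

1320 in² × 0.00064516 = 0.851611 m²
P = F / A = 90000 N / 0.851611 m² = 105682 Pa
105682 Pa ÷ (3386.39 Pa/inHg) = 31.2079 inHg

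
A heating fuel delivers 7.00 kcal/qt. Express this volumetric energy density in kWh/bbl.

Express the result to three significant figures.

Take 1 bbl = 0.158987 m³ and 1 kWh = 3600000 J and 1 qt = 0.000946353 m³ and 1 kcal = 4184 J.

1.37 kWh/bbl

7.00 kcal/qt × 4184 J/kcal ÷ 0.000946353 m³/qt = 3.09483×10⁷ J/m³
3.09483×10⁷ J/m³ ÷ 3600000 J/kWh × 0.158987 m³/bbl = 1.36677 kWh/bbl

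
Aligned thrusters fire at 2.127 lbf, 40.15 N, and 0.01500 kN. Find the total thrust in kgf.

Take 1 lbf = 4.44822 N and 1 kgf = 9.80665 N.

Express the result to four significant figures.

6.589 kgf

2.127 lbf × 4.44822 = 9.46136 N
40.15 N (already N)
0.01500 kN × 1000 = 15 N
Sum: 9.46136 + 40.15 + 15 = 64.6114 N
In kgf: 64.6114 / 9.80665 = 6.58853 kgf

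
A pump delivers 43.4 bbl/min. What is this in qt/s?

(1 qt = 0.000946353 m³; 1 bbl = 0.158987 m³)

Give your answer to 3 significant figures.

122 qt/s

43.4 bbl/min × 0.158987 m³/bbl ÷ 60 s/min = 0.115001 m³/s
0.115001 m³/s ÷ 0.000946353 m³/qt = 121.52 qt/s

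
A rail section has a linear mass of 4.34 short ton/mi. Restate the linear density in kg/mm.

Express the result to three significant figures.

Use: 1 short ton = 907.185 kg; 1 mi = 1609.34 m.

0.00245 kg/mm

4.34 short ton/mi × 907.185 kg/short ton ÷ 1609.34 m/mi = 2.44646 kg/m
2.44646 kg/m × 0.001 m/mm = 0.00244646 kg/mm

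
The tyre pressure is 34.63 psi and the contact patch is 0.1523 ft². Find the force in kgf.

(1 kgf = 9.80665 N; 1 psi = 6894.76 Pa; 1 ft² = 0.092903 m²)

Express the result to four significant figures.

34.63 psi × 6894.76 → 238766 Pa
0.1523 ft² × 0.092903 → 0.0141491 m²
F = P × A = 238766 Pa × 0.0141491 m² = 3378.32 N
3378.32 N ÷ (9.80665 N/kgf) = 344.493 kgf

344.5 kgf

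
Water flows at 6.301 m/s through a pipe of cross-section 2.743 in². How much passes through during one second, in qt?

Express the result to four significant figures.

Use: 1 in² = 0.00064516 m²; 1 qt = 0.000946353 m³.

2.743 in² × 0.00064516 → 0.00176967 m²
V = v × A × t = 6.301 m/s × 0.00176967 m² × 1 s = 0.0111507 m³
0.0111507 m³ ÷ (0.000946353 m³/qt) = 11.7828 qt

11.78 qt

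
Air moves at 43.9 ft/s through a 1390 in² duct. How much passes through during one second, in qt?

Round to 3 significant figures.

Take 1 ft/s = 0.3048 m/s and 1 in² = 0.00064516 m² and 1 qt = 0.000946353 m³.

43.9 ft/s × 0.3048 = 13.3807 m/s
1390 in² × 0.00064516 = 0.896772 m²
V = v × A × t = 13.3807 m/s × 0.896772 m² × 1 s = 11.9994 m³
11.9994 m³ ÷ (0.000946353 m³/qt) = 12679.6 qt

1.27×10⁴ qt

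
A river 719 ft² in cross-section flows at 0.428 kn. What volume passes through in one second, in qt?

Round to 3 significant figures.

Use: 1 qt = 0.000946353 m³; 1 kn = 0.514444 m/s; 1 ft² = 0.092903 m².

0.428 kn × 0.514444 = 0.220182 m/s
719 ft² × 0.092903 = 66.7973 m²
V = v × A × t = 0.220182 m/s × 66.7973 m² × 1 s = 14.7076 m³
14.7076 m³ ÷ (0.000946353 m³/qt) = 15541.3 qt

1.55×10⁴ qt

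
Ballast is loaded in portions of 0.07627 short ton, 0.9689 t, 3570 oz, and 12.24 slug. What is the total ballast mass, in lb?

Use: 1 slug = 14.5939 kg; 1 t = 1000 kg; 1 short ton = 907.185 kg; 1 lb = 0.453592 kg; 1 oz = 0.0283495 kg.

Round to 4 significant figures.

0.07627 short ton × 907.185 → 69.191 kg
0.9689 t × 1000 → 968.9 kg
3570 oz × 0.0283495 → 101.208 kg
12.24 slug × 14.5939 → 178.629 kg
Total: 69.191 + 968.9 + 101.208 + 178.629 = 1317.93 kg
In lb: 1317.93 / 0.453592 = 2905.54 lb

2906 lb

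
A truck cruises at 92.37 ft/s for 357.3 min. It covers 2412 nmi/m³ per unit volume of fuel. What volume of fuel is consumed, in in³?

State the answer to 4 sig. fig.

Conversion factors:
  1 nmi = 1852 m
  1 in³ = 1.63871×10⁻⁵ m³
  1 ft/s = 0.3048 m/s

8245 in³

92.37 ft/s → 28.1544 m/s
357.3 min → 21438 s
d = v × t = 28.1544 × 21438 = 603574 m
2412 nmi/m³ → 4.46702×10⁶ m/m³
V = d / (distance per unit fuel) = 603574 / 4.46702×10⁶ = 0.135118 m³
In in³: 0.135118 / 1.63871×10⁻⁵ = 8245.39 in³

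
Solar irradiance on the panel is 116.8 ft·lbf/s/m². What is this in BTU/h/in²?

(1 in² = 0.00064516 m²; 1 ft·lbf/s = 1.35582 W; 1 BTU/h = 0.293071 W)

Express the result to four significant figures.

0.3486 BTU/h/in²

116.8 ft·lbf/s/m² × 1.35582 W/ft·lbf/s = 158.36 W/m²
158.36 W/m² ÷ 0.293071 W/BTU/h × 0.00064516 m²/in² = 0.34861 BTU/h/in²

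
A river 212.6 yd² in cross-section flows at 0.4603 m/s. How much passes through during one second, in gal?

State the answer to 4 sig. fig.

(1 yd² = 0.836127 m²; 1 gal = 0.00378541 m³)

212.6 yd² × 0.836127 = 177.761 m²
V = v × A × t = 0.4603 m/s × 177.761 m² × 1 s = 81.8234 m³
81.8234 m³ ÷ (0.00378541 m³/gal) = 21615.5 gal

2.162×10⁴ gal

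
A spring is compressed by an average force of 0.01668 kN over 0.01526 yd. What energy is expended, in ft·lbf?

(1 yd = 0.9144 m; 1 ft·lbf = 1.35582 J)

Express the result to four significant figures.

0.01668 kN × 1000 → 16.68 N
0.01526 yd × 0.9144 → 0.0139537 m
W = F × d = 16.68 N × 0.0139537 m = 0.232748 J
0.232748 J ÷ (1.35582 J/ft·lbf) = 0.171666 ft·lbf

0.1717 ft·lbf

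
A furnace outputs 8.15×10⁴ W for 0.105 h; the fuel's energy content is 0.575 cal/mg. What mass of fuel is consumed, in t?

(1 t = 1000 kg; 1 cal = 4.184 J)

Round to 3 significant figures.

0.105 h → 378 s
E = P × t = 81500 × 378 = 3.0807×10⁷ J
0.575 cal/mg → 2.4058×10⁶ J/kg
m = E / e_s = 3.0807×10⁷ / 2.4058×10⁶ = 12.8053 kg
In t: 12.8053 / 1000 = 0.0128053 t

0.0128 t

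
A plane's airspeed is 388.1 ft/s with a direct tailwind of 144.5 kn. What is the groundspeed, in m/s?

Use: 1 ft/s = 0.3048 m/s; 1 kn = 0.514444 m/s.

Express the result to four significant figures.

388.1 ft/s × 0.3048 → 118.293 m/s
144.5 kn × 0.514444 → 74.3372 m/s
Total: 118.293 + 74.3372 = 192.63 m/s

192.6 m/s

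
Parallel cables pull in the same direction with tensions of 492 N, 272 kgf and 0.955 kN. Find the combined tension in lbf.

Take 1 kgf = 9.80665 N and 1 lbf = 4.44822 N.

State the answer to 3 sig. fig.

925 lbf

492 N (already N)
272 kgf × 9.80665 = 2667.41 N
0.955 kN × 1000 = 955 N
Sum: 492 + 2667.41 + 955 = 4114.41 N
In lbf: 4114.41 / 4.44822 = 924.956 lbf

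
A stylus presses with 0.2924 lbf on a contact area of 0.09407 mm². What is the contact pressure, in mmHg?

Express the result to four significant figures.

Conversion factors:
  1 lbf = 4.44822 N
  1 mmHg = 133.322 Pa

1.037×10⁵ mmHg

0.2924 lbf × 4.44822 = 1.30066 N
0.09407 mm² × 10⁻⁶ = 9.407×10⁻⁸ m²
P = F / A = 1.30066 N / 9.407×10⁻⁸ m² = 1.38265×10⁷ Pa
1.38265×10⁷ Pa ÷ (133.322 Pa/mmHg) = 103708 mmHg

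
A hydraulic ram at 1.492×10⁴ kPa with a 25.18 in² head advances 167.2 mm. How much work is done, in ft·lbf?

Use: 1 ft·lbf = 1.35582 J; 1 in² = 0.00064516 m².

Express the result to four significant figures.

1.492×10⁴ kPa → 1.492×10⁷ Pa
25.18 in² → 0.0162451 m²
F = P × A = 1.492×10⁷ × 0.0162451 = 242377 N
167.2 mm → 0.1672 m
W = F × d = 242377 × 0.1672 = 40525.4 J
In ft·lbf: 40525.4 / 1.35582 = 29890 ft·lbf

2.989×10⁴ ft·lbf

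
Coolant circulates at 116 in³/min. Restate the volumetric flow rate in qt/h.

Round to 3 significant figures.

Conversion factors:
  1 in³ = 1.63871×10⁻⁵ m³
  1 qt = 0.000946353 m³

121 qt/h

116 in³/min × 1.63871×10⁻⁵ m³/in³ ÷ 60 s/min = 3.16817×10⁻⁵ m³/s
3.16817×10⁻⁵ m³/s ÷ 0.000946353 m³/qt × 3600 s/h = 120.52 qt/h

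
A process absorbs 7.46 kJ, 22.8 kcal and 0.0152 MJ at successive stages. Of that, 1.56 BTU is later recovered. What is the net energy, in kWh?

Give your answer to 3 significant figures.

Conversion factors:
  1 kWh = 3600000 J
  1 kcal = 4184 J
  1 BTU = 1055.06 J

0.0323 kWh

7.46 kJ × 1000 = 7460 J
22.8 kcal × 4184 = 95395.2 J
0.0152 MJ × 1000000 = 15200 J
1.56 BTU × 1055.06 = 1645.89 J
Sum: 7460 + 95395.2 + 15200 − 1645.89 = 116409 J
In kWh: 116409 / 3600000 = 0.0323358 kWh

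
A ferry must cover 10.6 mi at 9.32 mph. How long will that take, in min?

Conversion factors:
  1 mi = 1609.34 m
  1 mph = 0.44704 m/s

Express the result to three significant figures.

10.6 mi × 1609.34 = 17059 m
9.32 mph × 0.44704 = 4.16641 m/s
t = d / v = 17059 m / 4.16641 m/s = 4094.41 s
4094.41 s ÷ (60 s/min) = 68.2402 min

68.2 min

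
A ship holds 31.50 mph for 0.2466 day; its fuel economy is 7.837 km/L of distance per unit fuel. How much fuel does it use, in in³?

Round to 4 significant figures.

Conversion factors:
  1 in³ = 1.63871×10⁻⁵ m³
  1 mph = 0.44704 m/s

31.50 mph → 14.0818 m/s
0.2466 day → 21306.2 s
d = v × t = 14.0818 × 21306.2 = 300030 m
7.837 km/L → 7.837×10⁶ m/m³
V = d / (distance per unit fuel) = 300030 / 7.837×10⁶ = 0.0382838 m³
In in³: 0.0382838 / 1.63871×10⁻⁵ = 2336.22 in³

2336 in³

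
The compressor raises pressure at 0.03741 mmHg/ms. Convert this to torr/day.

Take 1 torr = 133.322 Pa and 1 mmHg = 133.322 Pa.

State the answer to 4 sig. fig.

0.03741 mmHg/ms × 133.322 Pa/mmHg ÷ 0.001 s/ms = 4987.58 Pa/s
4987.58 Pa/s ÷ 133.322 Pa/torr × 86400 s/day = 3.23223×10⁶ torr/day

3.232×10⁶ torr/day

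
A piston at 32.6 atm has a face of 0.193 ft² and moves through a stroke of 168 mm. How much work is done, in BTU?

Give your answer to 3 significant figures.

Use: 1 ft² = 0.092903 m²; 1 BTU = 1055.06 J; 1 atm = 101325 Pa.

32.6 atm → 3.3032×10⁶ Pa
0.193 ft² → 0.0179303 m²
F = P × A = 3.3032×10⁶ × 0.0179303 = 59227.4 N
168 mm → 0.168 m
W = F × d = 59227.4 × 0.168 = 9950.2 J
In BTU: 9950.2 / 1055.06 = 9.43093 BTU

9.43 BTU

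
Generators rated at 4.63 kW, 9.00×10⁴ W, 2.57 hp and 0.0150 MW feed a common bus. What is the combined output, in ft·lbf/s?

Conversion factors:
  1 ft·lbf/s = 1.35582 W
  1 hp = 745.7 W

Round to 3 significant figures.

8.23×10⁴ ft·lbf/s

4.63 kW × 1000 = 4630 W
9.00×10⁴ W (already W)
2.57 hp × 745.7 = 1916.45 W
0.0150 MW × 1000000 = 15000 W
Sum: 4630 + 90000 + 1916.45 + 15000 = 111546 W
In ft·lbf/s: 111546 / 1.35582 = 82272 ft·lbf/s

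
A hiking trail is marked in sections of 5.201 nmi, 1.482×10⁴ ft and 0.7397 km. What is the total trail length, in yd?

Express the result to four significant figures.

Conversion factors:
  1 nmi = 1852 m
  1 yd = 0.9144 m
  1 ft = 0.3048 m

5.201 nmi × 1852 → 9632.25 m
1.482×10⁴ ft × 0.3048 → 4517.14 m
0.7397 km × 1000 → 739.7 m
Combined: 9632.25 + 4517.14 + 739.7 = 14889.1 m
In yd: 14889.1 / 0.9144 = 16282.9 yd

1.628×10⁴ yd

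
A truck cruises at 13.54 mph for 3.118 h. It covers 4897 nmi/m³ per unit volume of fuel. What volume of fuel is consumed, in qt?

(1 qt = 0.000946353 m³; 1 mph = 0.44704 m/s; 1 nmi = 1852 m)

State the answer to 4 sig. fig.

7.916 qt

13.54 mph → 6.05292 m/s
3.118 h → 11224.8 s
d = v × t = 6.05292 × 11224.8 = 67942.8 m
4897 nmi/m³ → 9.06924×10⁶ m/m³
V = d / (distance per unit fuel) = 67942.8 / 9.06924×10⁶ = 0.00749156 m³
In qt: 0.00749156 / 0.000946353 = 7.91624 qt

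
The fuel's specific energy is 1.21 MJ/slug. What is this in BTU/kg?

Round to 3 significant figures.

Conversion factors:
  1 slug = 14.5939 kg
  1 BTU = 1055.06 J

1.21 MJ/slug × 1000000 J/MJ ÷ 14.5939 kg/slug = 82911.4 J/kg
82911.4 J/kg ÷ 1055.06 J/BTU = 78.5845 BTU/kg

78.6 BTU/kg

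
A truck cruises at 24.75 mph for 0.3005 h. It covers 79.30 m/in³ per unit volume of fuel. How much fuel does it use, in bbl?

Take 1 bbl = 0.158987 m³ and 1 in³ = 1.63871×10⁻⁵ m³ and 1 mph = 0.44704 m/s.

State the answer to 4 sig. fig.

0.01556 bbl

24.75 mph → 11.0642 m/s
0.3005 h → 1081.8 s
d = v × t = 11.0642 × 1081.8 = 11969.3 m
79.30 m/in³ → 4.83917×10⁶ m/m³
V = d / (distance per unit fuel) = 11969.3 / 4.83917×10⁶ = 0.00247342 m³
In bbl: 0.00247342 / 0.158987 = 0.0155574 bbl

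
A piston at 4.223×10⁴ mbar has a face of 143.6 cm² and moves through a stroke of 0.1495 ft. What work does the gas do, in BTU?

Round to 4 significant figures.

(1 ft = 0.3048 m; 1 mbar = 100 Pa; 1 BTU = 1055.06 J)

2.619 BTU

4.223×10⁴ mbar → 4.223×10⁶ Pa
143.6 cm² → 0.01436 m²
F = P × A = 4.223×10⁶ × 0.01436 = 60642.3 N
0.1495 ft → 0.0455676 m
W = F × d = 60642.3 × 0.0455676 = 2763.32 J
In BTU: 2763.32 / 1055.06 = 2.61911 BTU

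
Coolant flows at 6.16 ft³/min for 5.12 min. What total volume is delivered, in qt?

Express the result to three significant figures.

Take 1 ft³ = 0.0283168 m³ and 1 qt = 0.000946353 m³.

6.16 ft³/min → 0.00290719 m³/s
5.12 min → 307.2 s
V = Q × t = 0.00290719 × 307.2 = 0.893089 m³
In qt: 0.893089 / 0.000946353 = 943.717 qt

944 qt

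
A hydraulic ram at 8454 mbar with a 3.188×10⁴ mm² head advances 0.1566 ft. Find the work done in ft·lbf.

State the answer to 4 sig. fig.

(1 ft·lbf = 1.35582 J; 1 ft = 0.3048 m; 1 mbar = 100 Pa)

8454 mbar → 845400 Pa
3.188×10⁴ mm² → 0.03188 m²
F = P × A = 845400 × 0.03188 = 26951.4 N
0.1566 ft → 0.0477317 m
W = F × d = 26951.4 × 0.0477317 = 1286.44 J
In ft·lbf: 1286.44 / 1.35582 = 948.828 ft·lbf

948.8 ft·lbf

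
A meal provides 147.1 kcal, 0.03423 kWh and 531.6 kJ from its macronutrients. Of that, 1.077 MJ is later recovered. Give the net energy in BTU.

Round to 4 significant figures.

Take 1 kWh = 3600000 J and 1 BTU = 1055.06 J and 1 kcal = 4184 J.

183.2 BTU

147.1 kcal × 4184 = 615466 J
0.03423 kWh × 3600000 = 123228 J
531.6 kJ × 1000 = 531600 J
1.077 MJ × 1000000 = 1.077×10⁶ J
Sum: 615466 + 123228 + 531600 − 1.077×10⁶ = 193294 J
In BTU: 193294 / 1055.06 = 183.207 BTU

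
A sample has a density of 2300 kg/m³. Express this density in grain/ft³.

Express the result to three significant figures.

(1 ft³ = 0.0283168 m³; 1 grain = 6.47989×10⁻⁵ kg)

1.01×10⁶ grain/ft³

2300 kg/m³ is already 2300 kg/m³
2300 kg/m³ ÷ 6.47989×10⁻⁵ kg/grain × 0.0283168 m³/ft³ = 1.00509×10⁶ grain/ft³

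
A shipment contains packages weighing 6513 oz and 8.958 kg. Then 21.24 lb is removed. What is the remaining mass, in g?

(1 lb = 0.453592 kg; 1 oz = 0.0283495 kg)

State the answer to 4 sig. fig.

1.840×10⁵ g

6513 oz × 0.0283495 = 184.64 kg
8.958 kg (already kg)
21.24 lb × 0.453592 = 9.63429 kg
Result: 184.64 + 8.958 − 9.63429 = 183.964 kg
In g: 183.964 / 0.001 = 183964 g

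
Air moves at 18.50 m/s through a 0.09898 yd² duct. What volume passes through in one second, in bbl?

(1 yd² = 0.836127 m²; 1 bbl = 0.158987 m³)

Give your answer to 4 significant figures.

9.630 bbl

0.09898 yd² × 0.836127 = 0.0827599 m²
V = v × A × t = 18.5 m/s × 0.0827599 m² × 1 s = 1.53106 m³
1.53106 m³ ÷ (0.158987 m³/bbl) = 9.6301 bbl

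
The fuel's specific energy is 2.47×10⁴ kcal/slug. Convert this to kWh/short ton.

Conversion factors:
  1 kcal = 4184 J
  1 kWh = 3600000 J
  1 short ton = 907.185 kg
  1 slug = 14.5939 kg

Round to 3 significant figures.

2.47×10⁴ kcal/slug × 4184 J/kcal ÷ 14.5939 kg/slug = 7.08137×10⁶ J/kg
7.08137×10⁶ J/kg ÷ 3600000 J/kWh × 907.185 kg/short ton = 1784.48 kWh/short ton

1780 kWh/short ton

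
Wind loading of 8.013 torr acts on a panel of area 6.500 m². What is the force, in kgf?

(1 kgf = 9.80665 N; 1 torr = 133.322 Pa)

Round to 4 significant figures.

708.1 kgf

8.013 torr × 133.322 = 1068.31 Pa
F = P × A = 1068.31 Pa × 6.5 m² = 6944.02 N
6944.02 N ÷ (9.80665 N/kgf) = 708.093 kgf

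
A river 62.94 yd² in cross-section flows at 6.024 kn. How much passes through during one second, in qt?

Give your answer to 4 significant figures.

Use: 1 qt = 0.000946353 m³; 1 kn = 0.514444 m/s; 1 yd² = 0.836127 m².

1.723×10⁵ qt

6.024 kn × 0.514444 = 3.09901 m/s
62.94 yd² × 0.836127 = 52.6258 m²
V = v × A × t = 3.09901 m/s × 52.6258 m² × 1 s = 163.088 m³
163.088 m³ ÷ (0.000946353 m³/qt) = 172333 qt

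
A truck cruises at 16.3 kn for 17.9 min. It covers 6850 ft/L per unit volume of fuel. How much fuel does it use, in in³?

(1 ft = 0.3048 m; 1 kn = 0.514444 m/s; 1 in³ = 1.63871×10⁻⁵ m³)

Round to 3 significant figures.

263 in³

16.3 kn → 8.38544 m/s
17.9 min → 1074 s
d = v × t = 8.38544 × 1074 = 9005.96 m
6850 ft/L → 2.08788×10⁶ m/m³
V = d / (distance per unit fuel) = 9005.96 / 2.08788×10⁶ = 0.00431345 m³
In in³: 0.00431345 / 1.63871×10⁻⁵ = 263.222 in³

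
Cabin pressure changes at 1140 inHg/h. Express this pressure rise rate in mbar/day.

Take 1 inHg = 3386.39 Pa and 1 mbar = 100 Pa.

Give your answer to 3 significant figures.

1140 inHg/h × 3386.39 Pa/inHg ÷ 3600 s/h = 1072.36 Pa/s
1072.36 Pa/s ÷ 100 Pa/mbar × 86400 s/day = 926519 mbar/day

9.27×10⁵ mbar/day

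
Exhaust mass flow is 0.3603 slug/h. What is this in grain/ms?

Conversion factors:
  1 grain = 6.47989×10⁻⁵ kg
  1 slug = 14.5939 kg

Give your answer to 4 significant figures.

0.02254 grain/ms

0.3603 slug/h × 14.5939 kg/slug ÷ 3600 s/h = 0.00146061 kg/s
0.00146061 kg/s ÷ 6.47989×10⁻⁵ kg/grain × 0.001 s/ms = 0.0225407 grain/ms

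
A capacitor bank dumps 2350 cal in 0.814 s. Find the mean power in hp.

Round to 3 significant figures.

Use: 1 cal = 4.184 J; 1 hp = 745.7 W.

16.2 hp

2350 cal × 4.184 → 9832.4 J
P = E / t = 9832.4 J / 0.814 s = 12079.1 W
12079.1 W ÷ (745.7 W/hp) = 16.1983 hp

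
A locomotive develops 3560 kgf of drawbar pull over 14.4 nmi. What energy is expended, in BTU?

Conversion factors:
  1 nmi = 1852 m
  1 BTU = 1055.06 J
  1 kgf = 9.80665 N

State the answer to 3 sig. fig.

8.82×10⁵ BTU

3560 kgf × 9.80665 → 34911.7 N
14.4 nmi × 1852 → 26668.8 m
W = F × d = 34911.7 N × 26668.8 m = 9.31053×10⁸ J
9.31053×10⁸ J ÷ (1055.06 J/BTU) = 882465 BTU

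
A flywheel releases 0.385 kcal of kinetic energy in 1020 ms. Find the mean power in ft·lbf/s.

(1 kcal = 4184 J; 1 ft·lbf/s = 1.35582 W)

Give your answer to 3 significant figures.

0.385 kcal × 4184 → 1610.84 J
1020 ms × 0.001 → 1.02 s
P = E / t = 1610.84 J / 1.02 s = 1579.25 W
1579.25 W ÷ (1.35582 W/ft·lbf/s) = 1164.79 ft·lbf/s

1160 ft·lbf/s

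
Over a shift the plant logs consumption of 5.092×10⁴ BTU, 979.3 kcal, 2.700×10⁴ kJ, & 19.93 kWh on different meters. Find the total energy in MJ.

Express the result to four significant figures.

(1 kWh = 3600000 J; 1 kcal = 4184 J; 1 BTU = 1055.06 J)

156.6 MJ

5.092×10⁴ BTU × 1055.06 = 5.37237×10⁷ J
979.3 kcal × 4184 = 4.09739×10⁶ J
2.700×10⁴ kJ × 1000 = 2.7×10⁷ J
19.93 kWh × 3600000 = 7.1748×10⁷ J
Sum: 5.37237×10⁷ + 4.09739×10⁶ + 2.7×10⁷ + 7.1748×10⁷ = 1.56569×10⁸ J
In MJ: 1.56569×10⁸ / 1000000 = 156.569 MJ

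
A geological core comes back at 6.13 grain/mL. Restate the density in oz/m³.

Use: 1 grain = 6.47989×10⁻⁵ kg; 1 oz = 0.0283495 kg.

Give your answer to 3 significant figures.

1.40×10⁴ oz/m³

6.13 grain/mL × 6.47989×10⁻⁵ kg/grain ÷ 10⁻⁶ m³/mL = 397.217 kg/m³
397.217 kg/m³ ÷ 0.0283495 kg/oz = 14011.4 oz/m³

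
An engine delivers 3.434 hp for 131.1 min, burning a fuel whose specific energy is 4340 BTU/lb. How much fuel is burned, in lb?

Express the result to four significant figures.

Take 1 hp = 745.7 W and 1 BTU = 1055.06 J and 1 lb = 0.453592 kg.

4.399 lb

3.434 hp → 2560.73 W
131.1 min → 7866 s
E = P × t = 2560.73 × 7866 = 2.01427×10⁷ J
4340 BTU/lb → 1.00949×10⁷ J/kg
m = E / e_s = 2.01427×10⁷ / 1.00949×10⁷ = 1.99533 kg
In lb: 1.99533 / 0.453592 = 4.39895 lb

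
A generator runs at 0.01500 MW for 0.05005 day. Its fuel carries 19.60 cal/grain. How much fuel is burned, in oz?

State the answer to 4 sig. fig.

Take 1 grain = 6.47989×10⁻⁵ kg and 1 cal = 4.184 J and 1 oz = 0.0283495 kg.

1808 oz

0.01500 MW → 15000 W
0.05005 day → 4324.32 s
E = P × t = 15000 × 4324.32 = 6.48648×10⁷ J
19.60 cal/grain → 1.26555×10⁶ J/kg
m = E / e_s = 6.48648×10⁷ / 1.26555×10⁶ = 51.2542 kg
In oz: 51.2542 / 0.0283495 = 1807.94 oz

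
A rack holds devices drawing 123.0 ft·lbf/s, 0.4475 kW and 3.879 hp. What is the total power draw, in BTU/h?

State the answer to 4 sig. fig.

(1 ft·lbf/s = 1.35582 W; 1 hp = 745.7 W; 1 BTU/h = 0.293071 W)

123.0 ft·lbf/s × 1.35582 = 166.766 W
0.4475 kW × 1000 = 447.5 W
3.879 hp × 745.7 = 2892.57 W
Sum: 166.766 + 447.5 + 2892.57 = 3506.84 W
In BTU/h: 3506.84 / 0.293071 = 11965.8 BTU/h

1.197×10⁴ BTU/h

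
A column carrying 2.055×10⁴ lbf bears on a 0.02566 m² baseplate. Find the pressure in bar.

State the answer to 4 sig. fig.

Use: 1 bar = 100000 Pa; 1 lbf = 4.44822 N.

2.055×10⁴ lbf × 4.44822 → 91410.9 N
P = F / A = 91410.9 N / 0.02566 m² = 3.56239×10⁶ Pa
3.56239×10⁶ Pa ÷ (100000 Pa/bar) = 35.6239 bar

35.62 bar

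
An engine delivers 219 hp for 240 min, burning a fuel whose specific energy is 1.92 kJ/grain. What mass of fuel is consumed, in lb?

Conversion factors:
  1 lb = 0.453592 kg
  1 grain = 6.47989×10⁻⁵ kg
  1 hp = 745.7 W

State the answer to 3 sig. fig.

175 lb

219 hp → 163308 W
240 min → 14400 s
E = P × t = 163308 × 14400 = 2.35164×10⁹ J
1.92 kJ/grain → 2.96301×10⁷ J/kg
m = E / e_s = 2.35164×10⁹ / 2.96301×10⁷ = 79.3666 kg
In lb: 79.3666 / 0.453592 = 174.974 lb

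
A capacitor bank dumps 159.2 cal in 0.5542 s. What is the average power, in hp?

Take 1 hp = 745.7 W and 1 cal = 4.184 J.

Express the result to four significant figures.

159.2 cal × 4.184 → 666.093 J
P = E / t = 666.093 J / 0.5542 s = 1201.9 W
1201.9 W ÷ (745.7 W/hp) = 1.61177 hp

1.612 hp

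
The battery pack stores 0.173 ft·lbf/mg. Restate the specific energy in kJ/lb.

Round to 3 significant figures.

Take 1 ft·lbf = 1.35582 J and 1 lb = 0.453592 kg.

106 kJ/lb

0.173 ft·lbf/mg × 1.35582 J/ft·lbf ÷ 10⁻⁶ kg/mg = 234557 J/kg
234557 J/kg ÷ 1000 J/kJ × 0.453592 kg/lb = 106.393 kJ/lb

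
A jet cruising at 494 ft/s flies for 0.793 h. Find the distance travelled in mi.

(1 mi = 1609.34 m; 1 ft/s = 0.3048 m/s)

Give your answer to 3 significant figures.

494 ft/s × 0.3048 = 150.571 m/s
0.793 h × 3600 = 2854.8 s
d = v × t = 150.571 m/s × 2854.8 s = 429850 m
429850 m ÷ (1609.34 m/mi) = 267.097 mi

267 mi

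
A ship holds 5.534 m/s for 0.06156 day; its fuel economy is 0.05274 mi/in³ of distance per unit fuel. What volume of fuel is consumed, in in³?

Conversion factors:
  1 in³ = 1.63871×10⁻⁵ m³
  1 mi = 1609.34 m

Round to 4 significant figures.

0.06156 day → 5318.78 s
d = v × t = 5.534 × 5318.78 = 29434.1 m
0.05274 mi/in³ → 5.17948×10⁶ m/m³
V = d / (distance per unit fuel) = 29434.1 / 5.17948×10⁶ = 0.00568283 m³
In in³: 0.00568283 / 1.63871×10⁻⁵ = 346.787 in³

346.8 in³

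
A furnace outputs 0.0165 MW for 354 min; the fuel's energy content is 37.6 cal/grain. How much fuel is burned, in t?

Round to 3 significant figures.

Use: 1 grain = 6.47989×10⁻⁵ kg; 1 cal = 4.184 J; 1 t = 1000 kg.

0.0165 MW → 16500 W
354 min → 21240 s
E = P × t = 16500 × 21240 = 3.5046×10⁸ J
37.6 cal/grain → 2.42779×10⁶ J/kg
m = E / e_s = 3.5046×10⁸ / 2.42779×10⁶ = 144.354 kg
In t: 144.354 / 1000 = 0.144354 t

0.144 t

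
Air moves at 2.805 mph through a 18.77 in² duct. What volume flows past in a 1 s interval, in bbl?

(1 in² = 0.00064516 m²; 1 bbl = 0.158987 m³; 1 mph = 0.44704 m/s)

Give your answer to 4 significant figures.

2.805 mph × 0.44704 = 1.25395 m/s
18.77 in² × 0.00064516 = 0.0121097 m²
V = v × A × t = 1.25395 m/s × 0.0121097 m² × 1 s = 0.015185 m³
0.015185 m³ ÷ (0.158987 m³/bbl) = 0.095511 bbl

0.09551 bbl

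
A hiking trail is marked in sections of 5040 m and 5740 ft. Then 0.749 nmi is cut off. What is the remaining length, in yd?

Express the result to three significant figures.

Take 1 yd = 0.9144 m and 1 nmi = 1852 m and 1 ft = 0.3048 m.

5910 yd

5040 m (already m)
5740 ft × 0.3048 = 1749.55 m
0.749 nmi × 1852 = 1387.15 m
Result: 5040 + 1749.55 − 1387.15 = 5402.4 m
In yd: 5402.4 / 0.9144 = 5908.14 yd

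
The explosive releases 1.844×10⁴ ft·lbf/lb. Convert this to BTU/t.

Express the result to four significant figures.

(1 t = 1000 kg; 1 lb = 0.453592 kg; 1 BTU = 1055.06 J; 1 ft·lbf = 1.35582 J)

1.844×10⁴ ft·lbf/lb × 1.35582 J/ft·lbf ÷ 0.453592 kg/lb = 55118.5 J/kg
55118.5 J/kg ÷ 1055.06 J/BTU × 1000 kg/t = 52242.1 BTU/t

5.224×10⁴ BTU/t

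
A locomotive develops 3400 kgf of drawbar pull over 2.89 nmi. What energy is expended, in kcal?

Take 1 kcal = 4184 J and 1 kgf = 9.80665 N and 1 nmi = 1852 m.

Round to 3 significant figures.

4.27×10⁴ kcal

3400 kgf × 9.80665 → 33342.6 N
2.89 nmi × 1852 → 5352.28 m
W = F × d = 33342.6 N × 5352.28 m = 1.78459×10⁸ J
1.78459×10⁸ J ÷ (4184 J/kcal) = 42652.7 kcal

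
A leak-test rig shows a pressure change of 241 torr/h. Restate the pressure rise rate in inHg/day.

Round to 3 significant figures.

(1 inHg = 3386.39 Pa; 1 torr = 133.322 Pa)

241 torr/h × 133.322 Pa/torr ÷ 3600 s/h = 8.92517 Pa/s
8.92517 Pa/s ÷ 3386.39 Pa/inHg × 86400 s/day = 227.716 inHg/day

228 inHg/day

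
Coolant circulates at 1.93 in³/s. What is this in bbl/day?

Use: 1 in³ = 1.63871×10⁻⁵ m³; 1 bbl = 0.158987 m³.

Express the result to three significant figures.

17.2 bbl/day

1.93 in³/s × 1.63871×10⁻⁵ m³/in³ = 3.16271×10⁻⁵ m³/s
3.16271×10⁻⁵ m³/s ÷ 0.158987 m³/bbl × 86400 s/day = 17.1875 bbl/day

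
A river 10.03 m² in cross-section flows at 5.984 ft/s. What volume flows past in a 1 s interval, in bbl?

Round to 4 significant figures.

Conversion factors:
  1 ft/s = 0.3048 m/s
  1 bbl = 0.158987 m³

5.984 ft/s × 0.3048 → 1.82392 m/s
V = v × A × t = 1.82392 m/s × 10.03 m² × 1 s = 18.2939 m³
18.2939 m³ ÷ (0.158987 m³/bbl) = 115.065 bbl

115.1 bbl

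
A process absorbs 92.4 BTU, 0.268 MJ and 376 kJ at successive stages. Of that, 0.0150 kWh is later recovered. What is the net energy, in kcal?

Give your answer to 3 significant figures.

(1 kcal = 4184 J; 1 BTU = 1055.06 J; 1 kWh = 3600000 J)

92.4 BTU × 1055.06 = 97487.5 J
0.268 MJ × 1000000 = 268000 J
376 kJ × 1000 = 376000 J
0.0150 kWh × 3600000 = 54000 J
Result: 97487.5 + 268000 + 376000 − 54000 = 687488 J
In kcal: 687488 / 4184 = 164.314 kcal

164 kcal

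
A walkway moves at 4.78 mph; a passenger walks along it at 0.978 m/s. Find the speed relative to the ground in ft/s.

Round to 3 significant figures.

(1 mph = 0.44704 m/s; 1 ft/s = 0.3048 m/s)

10.2 ft/s

4.78 mph × 0.44704 → 2.13685 m/s
0.978 m/s (already m/s)
Total: 2.13685 + 0.978 = 3.11485 m/s
In ft/s: 3.11485 / 0.3048 = 10.2193 ft/s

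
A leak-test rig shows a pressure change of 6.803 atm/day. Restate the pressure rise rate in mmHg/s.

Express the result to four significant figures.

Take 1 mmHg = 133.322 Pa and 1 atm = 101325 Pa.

0.05984 mmHg/s

6.803 atm/day × 101325 Pa/atm ÷ 86400 s/day = 7.97817 Pa/s
7.97817 Pa/s ÷ 133.322 Pa/mmHg = 0.0598414 mmHg/s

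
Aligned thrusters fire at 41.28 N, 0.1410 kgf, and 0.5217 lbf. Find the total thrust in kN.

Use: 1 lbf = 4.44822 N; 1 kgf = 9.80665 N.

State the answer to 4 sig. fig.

0.04498 kN

41.28 N (already N)
0.1410 kgf × 9.80665 → 1.38274 N
0.5217 lbf × 4.44822 → 2.32064 N
Sum: 41.28 + 1.38274 + 2.32064 = 44.9834 N
In kN: 44.9834 / 1000 = 0.0449834 kN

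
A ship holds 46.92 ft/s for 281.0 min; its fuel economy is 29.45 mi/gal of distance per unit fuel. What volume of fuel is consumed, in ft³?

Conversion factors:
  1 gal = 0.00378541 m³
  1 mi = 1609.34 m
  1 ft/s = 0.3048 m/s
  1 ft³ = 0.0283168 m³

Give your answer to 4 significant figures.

46.92 ft/s → 14.3012 m/s
281.0 min → 16860 s
d = v × t = 14.3012 × 16860 = 241118 m
29.45 mi/gal → 1.25205×10⁷ m/m³
V = d / (distance per unit fuel) = 241118 / 1.25205×10⁷ = 0.0192579 m³
In ft³: 0.0192579 / 0.0283168 = 0.680087 ft³

0.6801 ft³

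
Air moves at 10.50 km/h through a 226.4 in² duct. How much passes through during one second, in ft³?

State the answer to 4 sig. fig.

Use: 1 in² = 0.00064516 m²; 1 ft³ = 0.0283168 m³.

10.50 km/h × (1/3.6) = 2.91667 m/s
226.4 in² × 0.00064516 = 0.146064 m²
V = v × A × t = 2.91667 m/s × 0.146064 m² × 1 s = 0.42602 m³
0.42602 m³ ÷ (0.0283168 m³/ft³) = 15.0448 ft³

15.04 ft³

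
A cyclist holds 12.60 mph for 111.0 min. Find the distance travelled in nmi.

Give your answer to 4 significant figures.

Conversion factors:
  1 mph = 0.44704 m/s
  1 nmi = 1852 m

12.60 mph × 0.44704 = 5.6327 m/s
111.0 min × 60 = 6660 s
d = v × t = 5.6327 m/s × 6660 s = 37513.8 m
37513.8 m ÷ (1852 m/nmi) = 20.2558 nmi

20.26 nmi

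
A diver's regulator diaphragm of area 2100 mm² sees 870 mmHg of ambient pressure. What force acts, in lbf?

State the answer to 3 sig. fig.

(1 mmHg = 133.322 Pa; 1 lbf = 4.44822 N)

54.8 lbf

870 mmHg × 133.322 → 115990 Pa
2100 mm² × 10⁻⁶ → 0.0021 m²
F = P × A = 115990 Pa × 0.0021 m² = 243.579 N
243.579 N ÷ (4.44822 N/lbf) = 54.7588 lbf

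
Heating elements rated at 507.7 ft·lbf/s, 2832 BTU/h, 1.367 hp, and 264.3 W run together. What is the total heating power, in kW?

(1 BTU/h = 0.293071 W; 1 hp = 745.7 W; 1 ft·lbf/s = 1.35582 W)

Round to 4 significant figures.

2.802 kW

507.7 ft·lbf/s × 1.35582 = 688.35 W
2832 BTU/h × 0.293071 = 829.977 W
1.367 hp × 745.7 = 1019.37 W
264.3 W (already W)
Sum: 688.35 + 829.977 + 1019.37 + 264.3 = 2802 W
In kW: 2802 / 1000 = 2.802 kW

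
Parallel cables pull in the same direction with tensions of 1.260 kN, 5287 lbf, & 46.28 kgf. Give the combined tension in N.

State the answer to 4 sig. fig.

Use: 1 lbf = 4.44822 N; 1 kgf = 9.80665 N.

1.260 kN × 1000 = 1260 N
5287 lbf × 4.44822 = 23517.7 N
46.28 kgf × 9.80665 = 453.852 N
Sum: 1260 + 23517.7 + 453.852 = 25231.6 N

2.523×10⁴ N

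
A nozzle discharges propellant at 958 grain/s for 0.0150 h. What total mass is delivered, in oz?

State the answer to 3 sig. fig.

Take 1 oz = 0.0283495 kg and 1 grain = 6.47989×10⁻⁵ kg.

118 oz

958 grain/s → 0.0620773 kg/s
0.0150 h → 54 s
m = ṁ × t = 0.0620773 × 54 = 3.35217 kg
In oz: 3.35217 / 0.0283495 = 118.244 oz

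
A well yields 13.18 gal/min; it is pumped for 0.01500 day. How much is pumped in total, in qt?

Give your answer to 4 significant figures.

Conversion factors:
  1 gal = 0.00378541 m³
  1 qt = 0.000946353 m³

1139 qt

13.18 gal/min → 8.31528×10⁻⁴ m³/s
0.01500 day → 1296 s
V = Q × t = 8.31528×10⁻⁴ × 1296 = 1.07766 m³
In qt: 1.07766 / 0.000946353 = 1138.75 qt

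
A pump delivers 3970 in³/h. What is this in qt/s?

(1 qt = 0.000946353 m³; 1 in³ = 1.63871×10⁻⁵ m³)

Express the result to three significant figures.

0.0191 qt/s

3970 in³/h × 1.63871×10⁻⁵ m³/in³ ÷ 3600 s/h = 1.80713×10⁻⁵ m³/s
1.80713×10⁻⁵ m³/s ÷ 0.000946353 m³/qt = 0.0190957 qt/s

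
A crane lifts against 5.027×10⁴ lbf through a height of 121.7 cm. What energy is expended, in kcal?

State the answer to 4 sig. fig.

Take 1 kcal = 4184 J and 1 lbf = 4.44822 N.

5.027×10⁴ lbf × 4.44822 = 223612 N
121.7 cm × 0.01 = 1.217 m
W = F × d = 223612 N × 1.217 m = 272136 J
272136 J ÷ (4184 J/kcal) = 65.0421 kcal

65.04 kcal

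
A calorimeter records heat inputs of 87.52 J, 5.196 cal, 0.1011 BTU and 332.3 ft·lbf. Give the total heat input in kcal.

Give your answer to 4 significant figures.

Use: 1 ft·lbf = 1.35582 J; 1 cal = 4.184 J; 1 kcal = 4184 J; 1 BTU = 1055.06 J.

87.52 J (already J)
5.196 cal × 4.184 = 21.7401 J
0.1011 BTU × 1055.06 = 106.667 J
332.3 ft·lbf × 1.35582 = 450.539 J
Combined: 87.52 + 21.7401 + 106.667 + 450.539 = 666.466 J
In kcal: 666.466 / 4184 = 0.159289 kcal

0.1593 kcal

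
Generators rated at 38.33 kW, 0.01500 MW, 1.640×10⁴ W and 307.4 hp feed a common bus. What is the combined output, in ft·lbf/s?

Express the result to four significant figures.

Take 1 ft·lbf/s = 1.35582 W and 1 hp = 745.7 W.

2.205×10⁵ ft·lbf/s

38.33 kW × 1000 = 38330 W
0.01500 MW × 1000000 = 15000 W
1.640×10⁴ W (already W)
307.4 hp × 745.7 = 229228 W
Total: 38330 + 15000 + 16400 + 229228 = 298958 W
In ft·lbf/s: 298958 / 1.35582 = 220500 ft·lbf/s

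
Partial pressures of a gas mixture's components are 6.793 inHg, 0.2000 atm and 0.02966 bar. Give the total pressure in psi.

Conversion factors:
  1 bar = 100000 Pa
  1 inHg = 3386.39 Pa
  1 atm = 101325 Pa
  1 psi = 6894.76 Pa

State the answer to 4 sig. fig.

6.793 inHg × 3386.39 = 23003.7 Pa
0.2000 atm × 101325 = 20265 Pa
0.02966 bar × 100000 = 2966 Pa
Total: 23003.7 + 20265 + 2966 = 46234.7 Pa
In psi: 46234.7 / 6894.76 = 6.70577 psi

6.706 psi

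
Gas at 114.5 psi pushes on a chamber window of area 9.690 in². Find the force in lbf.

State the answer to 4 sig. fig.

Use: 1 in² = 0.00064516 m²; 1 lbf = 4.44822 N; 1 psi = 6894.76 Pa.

1110 lbf

114.5 psi × 6894.76 → 789450 Pa
9.690 in² × 0.00064516 → 0.0062516 m²
F = P × A = 789450 Pa × 0.0062516 m² = 4935.33 N
4935.33 N ÷ (4.44822 N/lbf) = 1109.51 lbf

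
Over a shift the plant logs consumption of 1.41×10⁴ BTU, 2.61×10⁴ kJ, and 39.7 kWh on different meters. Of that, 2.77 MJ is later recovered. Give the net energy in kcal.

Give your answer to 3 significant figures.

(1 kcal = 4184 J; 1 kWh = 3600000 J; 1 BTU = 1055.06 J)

1.41×10⁴ BTU × 1055.06 = 1.48763×10⁷ J
2.61×10⁴ kJ × 1000 = 2.61×10⁷ J
39.7 kWh × 3600000 = 1.4292×10⁸ J
2.77 MJ × 1000000 = 2.77×10⁶ J
Sum: 1.48763×10⁷ + 2.61×10⁷ + 1.4292×10⁸ − 2.77×10⁶ = 1.81126×10⁸ J
In kcal: 1.81126×10⁸ / 4184 = 43290.2 kcal

4.33×10⁴ kcal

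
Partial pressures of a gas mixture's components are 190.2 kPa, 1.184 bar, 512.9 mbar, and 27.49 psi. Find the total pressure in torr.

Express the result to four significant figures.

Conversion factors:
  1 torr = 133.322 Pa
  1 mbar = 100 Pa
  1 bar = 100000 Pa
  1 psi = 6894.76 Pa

190.2 kPa × 1000 = 190200 Pa
1.184 bar × 100000 = 118400 Pa
512.9 mbar × 100 = 51290 Pa
27.49 psi × 6894.76 = 189537 Pa
Sum: 190200 + 118400 + 51290 + 189537 = 549427 Pa
In torr: 549427 / 133.322 = 4121.05 torr

4121 torr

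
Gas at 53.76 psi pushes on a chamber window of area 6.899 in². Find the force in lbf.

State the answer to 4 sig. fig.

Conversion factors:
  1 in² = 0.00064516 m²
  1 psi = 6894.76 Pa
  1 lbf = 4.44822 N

53.76 psi × 6894.76 → 370662 Pa
6.899 in² × 0.00064516 → 0.00445096 m²
F = P × A = 370662 Pa × 0.00445096 m² = 1649.8 N
1649.8 N ÷ (4.44822 N/lbf) = 370.89 lbf

370.9 lbf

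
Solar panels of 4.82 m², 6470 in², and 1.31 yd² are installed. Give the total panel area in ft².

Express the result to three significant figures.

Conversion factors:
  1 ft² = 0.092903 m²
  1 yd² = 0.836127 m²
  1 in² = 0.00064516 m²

109 ft²

4.82 m² (already m²)
6470 in² × 0.00064516 = 4.17419 m²
1.31 yd² × 0.836127 = 1.09533 m²
Combined: 4.82 + 4.17419 + 1.09533 = 10.0895 m²
In ft²: 10.0895 / 0.092903 = 108.603 ft²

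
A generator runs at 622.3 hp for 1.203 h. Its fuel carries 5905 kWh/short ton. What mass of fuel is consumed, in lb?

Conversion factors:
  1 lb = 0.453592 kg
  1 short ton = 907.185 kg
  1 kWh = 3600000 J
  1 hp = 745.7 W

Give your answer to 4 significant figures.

189.1 lb

622.3 hp → 464049 W
1.203 h → 4330.8 s
E = P × t = 464049 × 4330.8 = 2.0097×10⁹ J
5905 kWh/short ton → 2.34329×10⁷ J/kg
m = E / e_s = 2.0097×10⁹ / 2.34329×10⁷ = 85.764 kg
In lb: 85.764 / 0.453592 = 189.077 lb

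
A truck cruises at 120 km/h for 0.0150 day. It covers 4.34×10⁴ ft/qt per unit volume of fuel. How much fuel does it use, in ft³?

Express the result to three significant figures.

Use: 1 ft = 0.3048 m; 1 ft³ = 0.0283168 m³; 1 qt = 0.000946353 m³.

120 km/h → 33.3333 m/s
0.0150 day → 1296 s
d = v × t = 33.3333 × 1296 = 43200 m
4.34×10⁴ ft/qt → 1.39782×10⁷ m/m³
V = d / (distance per unit fuel) = 43200 / 1.39782×10⁷ = 0.00309053 m³
In ft³: 0.00309053 / 0.0283168 = 0.109141 ft³

0.109 ft³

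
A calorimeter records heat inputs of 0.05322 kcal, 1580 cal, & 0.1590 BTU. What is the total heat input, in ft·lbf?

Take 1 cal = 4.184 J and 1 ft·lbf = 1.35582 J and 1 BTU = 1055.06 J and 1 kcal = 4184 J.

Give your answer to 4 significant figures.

0.05322 kcal × 4184 → 222.672 J
1580 cal × 4.184 → 6610.72 J
0.1590 BTU × 1055.06 → 167.755 J
Combined: 222.672 + 6610.72 + 167.755 = 7001.15 J
In ft·lbf: 7001.15 / 1.35582 = 5163.78 ft·lbf

5164 ft·lbf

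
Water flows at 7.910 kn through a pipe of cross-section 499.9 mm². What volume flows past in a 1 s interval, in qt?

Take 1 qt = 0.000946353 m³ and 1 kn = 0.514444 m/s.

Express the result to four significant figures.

2.150 qt

7.910 kn × 0.514444 = 4.06925 m/s
499.9 mm² × 10⁻⁶ = 4.999×10⁻⁴ m²
V = v × A × t = 4.06925 m/s × 4.999×10⁻⁴ m² × 1 s = 0.00203422 m³
0.00203422 m³ ÷ (0.000946353 m³/qt) = 2.14954 qt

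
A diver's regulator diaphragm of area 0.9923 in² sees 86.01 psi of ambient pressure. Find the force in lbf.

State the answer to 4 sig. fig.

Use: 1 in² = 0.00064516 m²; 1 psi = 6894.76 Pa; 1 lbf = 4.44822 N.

85.35 lbf

86.01 psi × 6894.76 → 593018 Pa
0.9923 in² × 0.00064516 → 6.40192×10⁻⁴ m²
F = P × A = 593018 Pa × 6.40192×10⁻⁴ m² = 379.645 N
379.645 N ÷ (4.44822 N/lbf) = 85.3476 lbf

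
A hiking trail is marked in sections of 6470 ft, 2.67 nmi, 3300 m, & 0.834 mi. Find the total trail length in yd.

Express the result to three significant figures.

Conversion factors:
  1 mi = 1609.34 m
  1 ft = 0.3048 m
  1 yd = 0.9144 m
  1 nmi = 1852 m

6470 ft × 0.3048 → 1972.06 m
2.67 nmi × 1852 → 4944.84 m
3300 m (already m)
0.834 mi × 1609.34 → 1342.19 m
Total: 1972.06 + 4944.84 + 3300 + 1342.19 = 11559.1 m
In yd: 11559.1 / 0.9144 = 12641.2 yd

1.26×10⁴ yd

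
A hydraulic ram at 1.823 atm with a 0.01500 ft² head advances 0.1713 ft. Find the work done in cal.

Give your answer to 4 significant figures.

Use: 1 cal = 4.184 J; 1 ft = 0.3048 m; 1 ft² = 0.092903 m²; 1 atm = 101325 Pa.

3.212 cal

1.823 atm → 184715 Pa
0.01500 ft² → 0.00139354 m²
F = P × A = 184715 × 0.00139354 = 257.408 N
0.1713 ft → 0.0522122 m
W = F × d = 257.408 × 0.0522122 = 13.4398 J
In cal: 13.4398 / 4.184 = 3.21219 cal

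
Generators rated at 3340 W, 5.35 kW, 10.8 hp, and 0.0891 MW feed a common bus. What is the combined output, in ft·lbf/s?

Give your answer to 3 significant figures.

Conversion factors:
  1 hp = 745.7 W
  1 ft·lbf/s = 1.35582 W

7.81×10⁴ ft·lbf/s

3340 W (already W)
5.35 kW × 1000 → 5350 W
10.8 hp × 745.7 → 8053.56 W
0.0891 MW × 1000000 → 89100 W
Combined: 3340 + 5350 + 8053.56 + 89100 = 105844 W
In ft·lbf/s: 105844 / 1.35582 = 78066.4 ft·lbf/s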